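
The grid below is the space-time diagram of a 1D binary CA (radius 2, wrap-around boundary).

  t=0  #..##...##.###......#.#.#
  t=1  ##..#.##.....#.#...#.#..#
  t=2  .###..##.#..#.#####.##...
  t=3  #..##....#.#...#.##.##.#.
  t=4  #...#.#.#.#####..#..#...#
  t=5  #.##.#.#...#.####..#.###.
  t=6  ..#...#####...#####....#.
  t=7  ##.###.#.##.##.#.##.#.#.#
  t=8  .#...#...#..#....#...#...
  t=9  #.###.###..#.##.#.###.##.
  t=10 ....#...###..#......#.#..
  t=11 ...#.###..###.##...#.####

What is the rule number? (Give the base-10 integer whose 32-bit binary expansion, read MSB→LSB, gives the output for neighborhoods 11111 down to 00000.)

  nb #####: next=.  (t=2,i=16, bit31=0)
  nb ####.: next=#  (t=2,i=17, bit30=1)
  nb ###.#: next=#  (t=2,i=18, bit29=1)
  nb ###..: next=#  (t=0,i=13, bit28=1)
  nb ##.##: next=.  (t=0,i=10, bit27=0)
  nb ##.#.: next=.  (t=2,i=8, bit26=0)
  nb ##..#: next=#  (t=0,i=1, bit25=1)
  nb ##...: next=.  (t=0,i=5, bit24=0)
  nb #.###: next=.  (t=0,i=11, bit23=0)
  nb #.##.: next=#  (t=0,i=24, bit22=1)
  nb #.#.#: next=.  (t=0,i=22, bit21=0)
  nb #.#..: next=#  (t=1,i=15, bit20=1)
  nb #..##: next=.  (t=0,i=2, bit19=0)
  nb #..#.: next=#  (t=1,i=3, bit18=1)
  nb #...#: next=#  (t=0,i=6, bit17=1)
  nb #....: next=#  (t=0,i=15, bit16=1)
  nb .####: next=#  (t=2,i=15, bit15=1)
  nb .###.: next=.  (t=0,i=12, bit14=0)
  nb .##.#: next=.  (t=0,i=9, bit13=0)
  nb .##..: next=#  (t=0,i=0, bit12=1)
  nb .#.##: next=.  (t=0,i=23, bit11=0)
  nb .#.#.: next=#  (t=0,i=21, bit10=1)
  nb .#..#: next=.  (t=1,i=22, bit9=0)
  nb .#...: next=#  (t=1,i=16, bit8=1)
  nb ..###: next=.  (t=1,i=24, bit7=0)
  nb ..##.: next=.  (t=0,i=3, bit6=0)
  nb ..#.#: next=.  (t=0,i=20, bit5=0)
  nb ..#..: next=.  (t=4,i=17, bit4=0)
  nb ...##: next=#  (t=0,i=7, bit3=1)
  nb ...#.: next=#  (t=0,i=19, bit2=1)
  nb ....#: next=.  (t=0,i=18, bit1=0)
  nb .....: next=.  (t=0,i=16, bit0=0)
  bits 01110010010101111001010100001100 = 1918342412

1918342412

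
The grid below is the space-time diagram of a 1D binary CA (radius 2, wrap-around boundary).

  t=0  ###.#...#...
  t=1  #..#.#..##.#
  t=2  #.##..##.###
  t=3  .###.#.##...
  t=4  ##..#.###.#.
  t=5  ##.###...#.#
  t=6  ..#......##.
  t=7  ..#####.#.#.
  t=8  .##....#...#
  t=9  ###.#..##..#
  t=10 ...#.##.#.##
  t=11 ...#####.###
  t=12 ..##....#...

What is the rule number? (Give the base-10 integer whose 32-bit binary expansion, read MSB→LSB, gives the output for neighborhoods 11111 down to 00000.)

206388153

  nb #####: next=.  (t=7,i=4, bit31=0)
  nb ####.: next=.  (t=2,i=11, bit30=0)
  nb ###.#: next=.  (t=0,i=2, bit29=0)
  nb ###..: next=.  (t=5,i=5, bit28=0)
  nb ##.##: next=#  (t=1,i=10, bit27=1)
  nb ##.#.: next=#  (t=0,i=3, bit26=1)
  nb ##..#: next=.  (t=1,i=1, bit25=0)
  nb ##...: next=.  (t=3,i=9, bit24=0)
  nb #.###: next=.  (t=2,i=9, bit23=0)
  nb #.##.: next=#  (t=1,i=11, bit22=1)
  nb #.#.#: next=.  (t=3,i=5, bit21=0)
  nb #.#..: next=.  (t=0,i=4, bit20=0)
  nb #..##: next=#  (t=1,i=7, bit19=1)
  nb #..#.: next=#  (t=1,i=2, bit18=1)
  nb #...#: next=.  (t=0,i=6, bit17=0)
  nb #....: next=#  (t=3,i=10, bit16=1)
  nb .####: next=.  (t=2,i=10, bit15=0)
  nb .###.: next=.  (t=0,i=1, bit14=0)
  nb .##.#: next=#  (t=1,i=9, bit13=1)
  nb .##..: next=#  (t=1,i=0, bit12=1)
  nb .#.##: next=#  (t=3,i=6, bit11=1)
  nb .#.#.: next=.  (t=1,i=4, bit10=0)
  nb .#..#: next=#  (t=1,i=6, bit9=1)
  nb .#...: next=#  (t=0,i=5, bit8=1)
  nb ..###: next=#  (t=0,i=0, bit7=1)
  nb ..##.: next=.  (t=1,i=8, bit6=0)
  nb ..#.#: next=#  (t=1,i=3, bit5=1)
  nb ..#..: next=#  (t=0,i=8, bit4=1)
  nb ...##: next=#  (t=0,i=11, bit3=1)
  nb ...#.: next=.  (t=0,i=7, bit2=0)
  nb ....#: next=.  (t=3,i=11, bit1=0)
  nb .....: next=#  (t=6,i=5, bit0=1)
  bits 00001100010011010011101110111001 = 206388153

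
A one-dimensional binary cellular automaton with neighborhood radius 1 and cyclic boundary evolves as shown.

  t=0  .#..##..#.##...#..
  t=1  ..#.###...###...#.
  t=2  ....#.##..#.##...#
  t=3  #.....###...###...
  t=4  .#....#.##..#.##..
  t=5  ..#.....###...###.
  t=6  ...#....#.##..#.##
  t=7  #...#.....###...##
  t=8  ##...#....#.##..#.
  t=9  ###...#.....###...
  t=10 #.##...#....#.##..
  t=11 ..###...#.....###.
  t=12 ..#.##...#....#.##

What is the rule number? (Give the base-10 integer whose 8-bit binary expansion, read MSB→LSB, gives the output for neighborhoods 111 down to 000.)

  ###|.  b7=0 t=1,i=5
  ##.|#  b6=1 t=0,i=5
  #.#|.  b5=0 t=0,i=9
  #..|#  b4=1 t=0,i=2
  .##|#  b3=1 t=0,i=4
  .#.|.  b2=0 t=0,i=1
  ..#|.  b1=0 t=0,i=0
  ...|.  b0=0 t=0,i=13
  bits 01011000 = 88

88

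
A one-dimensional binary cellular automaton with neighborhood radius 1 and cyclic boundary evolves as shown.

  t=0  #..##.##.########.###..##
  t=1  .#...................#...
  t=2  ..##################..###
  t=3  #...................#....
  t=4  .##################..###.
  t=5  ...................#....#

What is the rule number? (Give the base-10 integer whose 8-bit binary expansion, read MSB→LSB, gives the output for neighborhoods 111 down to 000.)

  [7] ### => .  t=0,i=10
  [6] ##. => .  t=0,i=0
  [5] #.# => .  t=0,i=5
  [4] #.. => #  t=0,i=1
  [3] .## => .  t=0,i=3
  [2] .#. => .  t=1,i=1
  [1] ..# => .  t=0,i=2
  [0] ... => #  t=1,i=3
  bits 00010001 = 17

17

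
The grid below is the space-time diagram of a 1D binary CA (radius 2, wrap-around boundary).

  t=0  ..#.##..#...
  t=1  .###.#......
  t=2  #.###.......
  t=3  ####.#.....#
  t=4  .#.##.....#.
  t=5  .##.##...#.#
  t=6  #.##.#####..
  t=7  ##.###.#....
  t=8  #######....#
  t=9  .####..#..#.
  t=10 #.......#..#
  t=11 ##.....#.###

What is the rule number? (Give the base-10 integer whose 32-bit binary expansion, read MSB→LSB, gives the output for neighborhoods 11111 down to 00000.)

  ##### -> #   bit 31 = 1  t=3,i=1
  ####. -> .   bit 30 = 0  t=3,i=2
  ###.# -> #   bit 29 = 1  t=1,i=3
  ###.. -> .   bit 28 = 0  t=2,i=4
  ##.## -> #   bit 27 = 1  t=5,i=3
  ##.#. -> #   bit 26 = 1  t=1,i=4
  ##..# -> .   bit 25 = 0  t=0,i=6
  ##... -> #   bit 24 = 1  t=2,i=5
  #.### -> #   bit 23 = 1  t=2,i=2
  #.##. -> .   bit 22 = 0  t=0,i=4
  #.#.# -> .   bit 21 = 0  t=5,i=11
  #.#.. -> .   bit 20 = 0  t=1,i=5
  #..## -> #   bit 19 = 1  t=9,i=0
  #..#. -> .   bit 18 = 0  t=0,i=7
  #...# -> #   bit 17 = 1  t=5,i=7
  #.... -> .   bit 16 = 0  t=0,i=10
  .#### -> .   bit 15 = 0  t=3,i=0
  .###. -> #   bit 14 = 1  t=1,i=2
  .##.# -> #   bit 13 = 1  t=5,i=2
  .##.. -> #   bit 12 = 1  t=0,i=5
  .#.## -> #   bit 11 = 1  t=0,i=3
  .#.#. -> .   bit 10 = 0  t=5,i=10
  .#..# -> #   bit 9 = 1  t=4,i=11
  .#... -> .   bit 8 = 0  t=0,i=9
  ..### -> .   bit 7 = 0  t=1,i=1
  ..##. -> #   bit 6 = 1  t=7,i=0
  ..#.# -> #   bit 5 = 1  t=0,i=2
  ..#.. -> .   bit 4 = 0  t=0,i=8
  ...## -> #   bit 3 = 1  t=1,i=0
  ...#. -> #   bit 2 = 1  t=0,i=1
  ....# -> .   bit 1 = 0  t=0,i=0
  ..... -> .   bit 0 = 0  t=0,i=11
  bits 10101101100010100111101001101100 = 2911533676

2911533676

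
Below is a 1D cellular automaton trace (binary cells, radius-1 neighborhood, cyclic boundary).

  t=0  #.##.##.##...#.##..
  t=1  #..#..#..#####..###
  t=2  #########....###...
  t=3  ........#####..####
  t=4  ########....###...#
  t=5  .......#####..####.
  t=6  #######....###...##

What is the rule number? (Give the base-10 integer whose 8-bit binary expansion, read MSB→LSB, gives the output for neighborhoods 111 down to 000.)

87

  ### -> .   bit 7 = 0  t=1,i=10
  ##. -> #   bit 6 = 1  t=0,i=3
  #.# -> .   bit 5 = 0  t=0,i=1
  #.. -> #   bit 4 = 1  t=0,i=10
  .## -> .   bit 3 = 0  t=0,i=2
  .#. -> #   bit 2 = 1  t=0,i=0
  ..# -> #   bit 1 = 1  t=0,i=12
  ... -> #   bit 0 = 1  t=0,i=11
  bits 01010111 = 87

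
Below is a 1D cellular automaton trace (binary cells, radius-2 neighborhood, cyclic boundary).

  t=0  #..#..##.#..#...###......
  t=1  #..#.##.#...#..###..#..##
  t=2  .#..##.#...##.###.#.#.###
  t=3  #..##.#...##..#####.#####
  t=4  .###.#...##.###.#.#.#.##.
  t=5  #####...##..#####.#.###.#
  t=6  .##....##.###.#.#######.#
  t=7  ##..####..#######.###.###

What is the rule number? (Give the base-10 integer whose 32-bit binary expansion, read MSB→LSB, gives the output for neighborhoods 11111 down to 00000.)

2800306398

  ##### -> #   bit 31 = 1  t=3,i=16
  ####. -> .   bit 30 = 0  t=3,i=17
  ###.# -> #   bit 29 = 1  t=2,i=16
  ###.. -> .   bit 28 = 0  t=0,i=18
  ##.## -> .   bit 27 = 0  t=2,i=13
  ##.#. -> #   bit 26 = 1  t=0,i=8
  ##..# -> #   bit 25 = 1  t=1,i=1
  ##... -> .   bit 24 = 0  t=0,i=19
  #.### -> #   bit 23 = 1  t=2,i=14
  #.##. -> #   bit 22 = 1  t=1,i=5
  #.#.# -> #   bit 21 = 1  t=2,i=18
  #.#.. -> .   bit 20 = 0  t=0,i=9
  #..## -> #   bit 19 = 1  t=0,i=5
  #..#. -> .   bit 18 = 0  t=0,i=2
  #...# -> .   bit 17 = 0  t=0,i=14
  #.... -> #   bit 16 = 1  t=0,i=20
  .#### -> .   bit 15 = 0  t=3,i=15
  .###. -> #   bit 14 = 1  t=0,i=17
  .##.# -> .   bit 13 = 0  t=0,i=7
  .##.. -> .   bit 12 = 0  t=3,i=11
  .#.## -> #   bit 11 = 1  t=1,i=4
  .#.#. -> .   bit 10 = 0  t=2,i=19
  .#..# -> .   bit 9 = 0  t=0,i=1
  .#... -> .   bit 8 = 0  t=0,i=13
  ..### -> #   bit 7 = 1  t=0,i=16
  ..##. -> #   bit 6 = 1  t=0,i=6
  ..#.# -> .   bit 5 = 0  t=1,i=3
  ..#.. -> #   bit 4 = 1  t=0,i=0
  ...## -> #   bit 3 = 1  t=0,i=15
  ...#. -> #   bit 2 = 1  t=0,i=24
  ....# -> #   bit 1 = 1  t=0,i=23
  ..... -> .   bit 0 = 0  t=0,i=21
  bits 10100110111010010100100011011110 = 2800306398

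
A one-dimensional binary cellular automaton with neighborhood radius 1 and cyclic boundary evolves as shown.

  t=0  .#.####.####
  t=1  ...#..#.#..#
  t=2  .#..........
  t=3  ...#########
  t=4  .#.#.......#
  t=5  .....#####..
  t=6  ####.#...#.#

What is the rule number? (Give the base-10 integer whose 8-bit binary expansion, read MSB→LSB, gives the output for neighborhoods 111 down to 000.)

73

  ### -> .   bit 7 = 0  t=0,i=4
  ##. -> #   bit 6 = 1  t=0,i=6
  #.# -> .   bit 5 = 0  t=0,i=0
  #.. -> .   bit 4 = 0  t=1,i=0
  .## -> #   bit 3 = 1  t=0,i=3
  .#. -> .   bit 2 = 0  t=0,i=1
  ..# -> .   bit 1 = 0  t=1,i=2
  ... -> #   bit 0 = 1  t=1,i=1
  bits 01001001 = 73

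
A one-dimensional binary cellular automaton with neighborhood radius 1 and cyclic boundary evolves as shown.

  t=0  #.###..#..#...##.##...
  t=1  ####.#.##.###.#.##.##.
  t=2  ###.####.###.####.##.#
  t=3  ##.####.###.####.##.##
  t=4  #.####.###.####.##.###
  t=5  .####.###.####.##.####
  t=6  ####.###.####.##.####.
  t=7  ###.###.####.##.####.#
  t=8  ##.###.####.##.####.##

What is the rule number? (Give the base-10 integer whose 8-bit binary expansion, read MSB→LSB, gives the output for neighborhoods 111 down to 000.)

  nb ###: next=#  (t=0,i=3, bit7=1)
  nb ##.: next=.  (t=0,i=4, bit6=0)
  nb #.#: next=#  (t=0,i=1, bit5=1)
  nb #..: next=#  (t=0,i=5, bit4=1)
  nb .##: next=#  (t=0,i=2, bit3=1)
  nb .#.: next=#  (t=0,i=0, bit2=1)
  nb ..#: next=.  (t=0,i=6, bit1=0)
  nb ...: next=#  (t=0,i=12, bit0=1)
  bits 10111101 = 189

189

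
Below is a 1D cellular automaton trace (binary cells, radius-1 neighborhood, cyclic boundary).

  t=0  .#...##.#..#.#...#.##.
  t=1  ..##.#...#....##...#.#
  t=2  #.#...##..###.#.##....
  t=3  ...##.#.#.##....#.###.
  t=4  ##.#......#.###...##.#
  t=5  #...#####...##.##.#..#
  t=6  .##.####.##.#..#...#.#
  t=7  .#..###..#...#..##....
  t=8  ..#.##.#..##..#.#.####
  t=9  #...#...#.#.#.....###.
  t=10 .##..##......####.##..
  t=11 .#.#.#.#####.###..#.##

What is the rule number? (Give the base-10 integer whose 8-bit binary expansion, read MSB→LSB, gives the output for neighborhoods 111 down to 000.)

  [7] ### => #  t=2,i=11
  [6] ##. => .  t=0,i=6
  [5] #.# => .  t=0,i=7
  [4] #.. => #  t=0,i=2
  [3] .## => #  t=0,i=5
  [2] .#. => .  t=0,i=1
  [1] ..# => .  t=0,i=0
  [0] ... => #  t=0,i=3
  bits 10011001 = 153

153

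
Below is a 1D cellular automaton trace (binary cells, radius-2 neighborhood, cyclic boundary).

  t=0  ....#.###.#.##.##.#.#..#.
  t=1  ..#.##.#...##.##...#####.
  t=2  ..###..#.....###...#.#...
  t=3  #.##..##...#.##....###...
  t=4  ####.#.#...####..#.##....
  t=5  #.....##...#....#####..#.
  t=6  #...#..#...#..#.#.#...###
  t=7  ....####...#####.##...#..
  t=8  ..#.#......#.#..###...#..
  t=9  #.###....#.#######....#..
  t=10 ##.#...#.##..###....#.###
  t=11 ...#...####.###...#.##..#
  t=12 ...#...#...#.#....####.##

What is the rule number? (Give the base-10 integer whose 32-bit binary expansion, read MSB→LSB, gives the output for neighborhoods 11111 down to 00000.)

  [31] ##### => #  t=1,i=21
  [30] ####. => .  t=1,i=22
  [29] ###.# => .  t=0,i=8
  [28] ###.. => .  t=1,i=23
  [27] ##.## => #  t=0,i=14
  [26] ##.#. => .  t=0,i=9
  [25] ##..# => .  t=2,i=5
  [24] ##... => .  t=1,i=16
  [23] #.### => .  t=0,i=6
  [22] #.##. => #  t=0,i=12
  [21] #.#.# => .  t=0,i=10
  [20] #.#.. => #  t=0,i=20
  [19] #..## => #  t=3,i=5
  [18] #..#. => #  t=0,i=22
  [17] #...# => .  t=1,i=0
  [16] #.... => .  t=0,i=0
  [15] .#### => .  t=1,i=20
  [14] .###. => #  t=0,i=7
  [13] .##.# => .  t=0,i=13
  [12] .##.. => #  t=1,i=15
  [11] .#.## => #  t=0,i=5
  [10] .#.#. => #  t=0,i=19
  [9] .#..# => #  t=0,i=21
  [8] .#... => .  t=0,i=24
  [7] ..### => #  t=1,i=19
  [6] ..##. => .  t=1,i=11
  [5] ..#.# => #  t=0,i=4
  [4] ..#.. => #  t=0,i=23
  [3] ...## => .  t=1,i=10
  [2] ...#. => .  t=0,i=3
  [1] ....# => #  t=0,i=2
  [0] ..... => .  t=0,i=1
  bits 10001000010111000101111010110010 = 2287754930

2287754930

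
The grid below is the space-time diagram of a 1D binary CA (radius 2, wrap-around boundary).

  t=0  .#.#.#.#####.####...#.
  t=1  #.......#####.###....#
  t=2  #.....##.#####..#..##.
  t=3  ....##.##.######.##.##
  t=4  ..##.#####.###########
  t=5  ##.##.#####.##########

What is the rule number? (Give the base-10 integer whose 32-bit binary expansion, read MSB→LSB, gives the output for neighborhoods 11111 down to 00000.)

4266439178

  [31] ##### => #  t=0,i=9
  [30] ####. => #  t=0,i=10
  [29] ###.# => #  t=0,i=11
  [28] ###.. => #  t=0,i=16
  [27] ##.## => #  t=0,i=12
  [26] ##.#. => #  t=2,i=21
  [25] ##..# => #  t=2,i=14
  [24] ##... => .  t=0,i=17
  [23] #.### => .  t=0,i=7
  [22] #.##. => #  t=3,i=7
  [21] #.#.# => .  t=0,i=3
  [20] #.#.. => .  t=2,i=0
  [19] #..## => #  t=2,i=18
  [18] #..#. => #  t=0,i=0
  [17] #...# => .  t=0,i=18
  [16] #.... => .  t=1,i=2
  [15] .#### => #  t=0,i=8
  [14] .###. => .  t=1,i=15
  [13] .##.# => #  t=2,i=7
  [12] .##.. => #  t=1,i=0
  [11] .#.## => .  t=0,i=6
  [10] .#.#. => .  t=0,i=2
  [9] .#..# => #  t=0,i=21
  [8] .#... => .  t=2,i=1
  [7] ..### => .  t=1,i=8
  [6] ..##. => .  t=1,i=21
  [5] ..#.# => .  t=0,i=1
  [4] ..#.. => .  t=0,i=20
  [3] ...## => #  t=1,i=7
  [2] ...#. => .  t=0,i=19
  [1] ....# => #  t=1,i=6
  [0] ..... => .  t=1,i=3
  bits 11111110010011001011001000001010 = 4266439178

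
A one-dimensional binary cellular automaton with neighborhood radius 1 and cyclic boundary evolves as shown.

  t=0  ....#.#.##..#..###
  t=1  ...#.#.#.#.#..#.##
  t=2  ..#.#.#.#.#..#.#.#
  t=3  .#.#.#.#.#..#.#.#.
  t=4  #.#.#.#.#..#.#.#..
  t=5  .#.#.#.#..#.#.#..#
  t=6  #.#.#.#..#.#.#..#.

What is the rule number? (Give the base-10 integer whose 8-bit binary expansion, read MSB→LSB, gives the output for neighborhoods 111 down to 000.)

226

  nb ###: next=#  (t=0,i=16, bit7=1)
  nb ##.: next=#  (t=0,i=9, bit6=1)
  nb #.#: next=#  (t=0,i=5, bit5=1)
  nb #..: next=.  (t=0,i=0, bit4=0)
  nb .##: next=.  (t=0,i=8, bit3=0)
  nb .#.: next=.  (t=0,i=4, bit2=0)
  nb ..#: next=#  (t=0,i=3, bit1=1)
  nb ...: next=.  (t=0,i=1, bit0=0)
  bits 11100010 = 226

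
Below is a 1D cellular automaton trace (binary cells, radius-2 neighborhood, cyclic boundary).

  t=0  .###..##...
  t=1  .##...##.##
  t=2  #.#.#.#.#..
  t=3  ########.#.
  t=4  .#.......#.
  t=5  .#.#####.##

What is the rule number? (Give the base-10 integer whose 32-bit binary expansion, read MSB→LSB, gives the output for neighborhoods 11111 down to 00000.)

  nb #####: next=.  (t=3,i=2, bit31=0)
  nb ####.: next=.  (t=3,i=6, bit30=0)
  nb ###.#: next=.  (t=3,i=7, bit29=0)
  nb ###..: next=.  (t=0,i=3, bit28=0)
  nb ##.##: next=#  (t=1,i=0, bit27=1)
  nb ##.#.: next=.  (t=3,i=8, bit26=0)
  nb ##..#: next=.  (t=0,i=4, bit25=0)
  nb ##...: next=.  (t=0,i=8, bit24=0)
  nb #.###: next=.  (t=3,i=0, bit23=0)
  nb #.##.: next=.  (t=1,i=1, bit22=0)
  nb #.#.#: next=#  (t=2,i=2, bit21=1)
  nb #.#..: next=.  (t=2,i=8, bit20=0)
  nb #..##: next=.  (t=0,i=5, bit19=0)
  nb #..#.: next=.  (t=2,i=10, bit18=0)
  nb #...#: next=#  (t=1,i=4, bit17=1)
  nb #....: next=#  (t=0,i=9, bit16=1)
  nb .####: next=#  (t=3,i=1, bit15=1)
  nb .###.: next=#  (t=0,i=2, bit14=1)
  nb .##.#: next=.  (t=1,i=7, bit13=0)
  nb .##..: next=#  (t=0,i=7, bit12=1)
  nb .#.##: next=.  (t=3,i=10, bit11=0)
  nb .#.#.: next=#  (t=2,i=1, bit10=1)
  nb .#..#: next=#  (t=2,i=9, bit9=1)
  nb .#...: next=.  (t=4,i=2, bit8=0)
  nb ..###: next=#  (t=0,i=1, bit7=1)
  nb ..##.: next=#  (t=0,i=6, bit6=1)
  nb ..#.#: next=#  (t=2,i=0, bit5=1)
  nb ..#..: next=#  (t=4,i=1, bit4=1)
  nb ...##: next=.  (t=0,i=0, bit3=0)
  nb ...#.: next=.  (t=4,i=8, bit2=0)
  nb ....#: next=#  (t=0,i=10, bit1=1)
  nb .....: next=#  (t=4,i=4, bit0=1)
  bits 00001000001000111101011011110011 = 136566515

136566515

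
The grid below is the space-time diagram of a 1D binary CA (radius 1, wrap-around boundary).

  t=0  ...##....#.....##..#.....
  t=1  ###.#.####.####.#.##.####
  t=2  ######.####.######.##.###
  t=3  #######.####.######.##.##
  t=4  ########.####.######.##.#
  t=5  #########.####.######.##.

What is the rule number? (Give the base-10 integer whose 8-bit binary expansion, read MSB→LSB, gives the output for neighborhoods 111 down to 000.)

  nb ###: next=#  (t=1,i=0, bit7=1)
  nb ##.: next=#  (t=0,i=4, bit6=1)
  nb #.#: next=#  (t=1,i=3, bit5=1)
  nb #..: next=.  (t=0,i=5, bit4=0)
  nb .##: next=.  (t=0,i=3, bit3=0)
  nb .#.: next=#  (t=0,i=9, bit2=1)
  nb ..#: next=#  (t=0,i=2, bit1=1)
  nb ...: next=#  (t=0,i=0, bit0=1)
  bits 11100111 = 231

231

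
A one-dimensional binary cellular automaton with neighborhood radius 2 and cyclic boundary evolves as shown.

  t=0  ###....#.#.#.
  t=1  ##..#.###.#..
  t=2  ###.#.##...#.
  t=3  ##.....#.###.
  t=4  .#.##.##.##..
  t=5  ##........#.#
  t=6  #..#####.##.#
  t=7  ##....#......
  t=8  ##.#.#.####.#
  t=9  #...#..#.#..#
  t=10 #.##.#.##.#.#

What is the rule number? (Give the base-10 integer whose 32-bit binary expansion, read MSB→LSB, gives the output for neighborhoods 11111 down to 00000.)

  ##### -> .   bit 31 = 0  t=6,i=5
  ####. -> #   bit 30 = 1  t=6,i=6
  ###.# -> .   bit 29 = 0  t=1,i=8
  ###.. -> .   bit 28 = 0  t=0,i=2
  ##.## -> .   bit 27 = 0  t=3,i=12
  ##.#. -> .   bit 26 = 0  t=1,i=9
  ##..# -> #   bit 25 = 1  t=1,i=2
  ##... -> .   bit 24 = 0  t=0,i=3
  #.### -> #   bit 23 = 1  t=0,i=0
  #.##. -> .   bit 22 = 0  t=2,i=6
  #.#.# -> .   bit 21 = 0  t=0,i=9
  #.#.. -> .   bit 20 = 0  t=1,i=10
  #..## -> .   bit 19 = 0  t=1,i=12
  #..#. -> .   bit 18 = 0  t=1,i=3
  #...# -> #   bit 17 = 1  t=2,i=9
  #.... -> #   bit 16 = 1  t=0,i=4
  .#### -> .   bit 15 = 0  t=6,i=4
  .###. -> #   bit 14 = 1  t=0,i=1
  .##.# -> .   bit 13 = 0  t=4,i=4
  .##.. -> #   bit 12 = 1  t=1,i=1
  .#.## -> .   bit 11 = 0  t=0,i=12
  .#.#. -> #   bit 10 = 1  t=0,i=8
  .#..# -> #   bit 9 = 1  t=1,i=11
  .#... -> #   bit 8 = 1  t=7,i=7
  ..### -> .   bit 7 = 0  t=6,i=3
  ..##. -> #   bit 6 = 1  t=1,i=0
  ..#.# -> #   bit 5 = 1  t=0,i=7
  ..#.. -> .   bit 4 = 0  t=7,i=6
  ...## -> #   bit 3 = 1  t=7,i=12
  ...#. -> #   bit 2 = 1  t=0,i=6
  ....# -> .   bit 1 = 0  t=0,i=5
  ..... -> #   bit 0 = 1  t=3,i=4
  bits 01000010100000110101011101101101 = 1115903853

1115903853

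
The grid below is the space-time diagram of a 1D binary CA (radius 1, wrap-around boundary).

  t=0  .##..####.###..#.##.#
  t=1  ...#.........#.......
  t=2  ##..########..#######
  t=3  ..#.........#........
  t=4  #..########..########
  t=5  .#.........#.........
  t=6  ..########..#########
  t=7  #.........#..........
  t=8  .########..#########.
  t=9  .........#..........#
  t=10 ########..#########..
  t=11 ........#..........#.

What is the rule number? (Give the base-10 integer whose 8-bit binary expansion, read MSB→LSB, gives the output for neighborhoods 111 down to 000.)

  [7] ### => .  t=0,i=6
  [6] ##. => .  t=0,i=2
  [5] #.# => .  t=0,i=0
  [4] #.. => #  t=0,i=3
  [3] .## => .  t=0,i=1
  [2] .#. => .  t=0,i=15
  [1] ..# => .  t=0,i=4
  [0] ... => #  t=1,i=0
  bits 00010001 = 17

17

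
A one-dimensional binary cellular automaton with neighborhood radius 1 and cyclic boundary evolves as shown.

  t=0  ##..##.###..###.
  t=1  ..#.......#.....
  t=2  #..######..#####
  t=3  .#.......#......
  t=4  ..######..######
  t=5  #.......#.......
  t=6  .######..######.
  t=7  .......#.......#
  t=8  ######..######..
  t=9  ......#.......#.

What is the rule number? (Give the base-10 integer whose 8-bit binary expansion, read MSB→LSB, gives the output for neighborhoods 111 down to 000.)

17

  nb ###: next=.  (t=0,i=8, bit7=0)
  nb ##.: next=.  (t=0,i=1, bit6=0)
  nb #.#: next=.  (t=0,i=6, bit5=0)
  nb #..: next=#  (t=0,i=2, bit4=1)
  nb .##: next=.  (t=0,i=0, bit3=0)
  nb .#.: next=.  (t=1,i=2, bit2=0)
  nb ..#: next=.  (t=0,i=3, bit1=0)
  nb ...: next=#  (t=1,i=0, bit0=1)
  bits 00010001 = 17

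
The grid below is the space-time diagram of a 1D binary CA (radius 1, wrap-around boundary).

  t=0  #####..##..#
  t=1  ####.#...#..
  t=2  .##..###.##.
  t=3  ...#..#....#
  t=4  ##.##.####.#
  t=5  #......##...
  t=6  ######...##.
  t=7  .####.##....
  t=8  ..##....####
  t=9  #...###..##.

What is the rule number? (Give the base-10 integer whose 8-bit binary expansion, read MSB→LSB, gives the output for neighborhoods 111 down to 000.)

  ### -> #   bit 7 = 1  t=0,i=0
  ##. -> .   bit 6 = 0  t=0,i=4
  #.# -> .   bit 5 = 0  t=1,i=4
  #.. -> #   bit 4 = 1  t=0,i=5
  .## -> .   bit 3 = 0  t=0,i=7
  .#. -> #   bit 2 = 1  t=1,i=5
  ..# -> .   bit 1 = 0  t=0,i=6
  ... -> #   bit 0 = 1  t=1,i=7
  bits 10010101 = 149

149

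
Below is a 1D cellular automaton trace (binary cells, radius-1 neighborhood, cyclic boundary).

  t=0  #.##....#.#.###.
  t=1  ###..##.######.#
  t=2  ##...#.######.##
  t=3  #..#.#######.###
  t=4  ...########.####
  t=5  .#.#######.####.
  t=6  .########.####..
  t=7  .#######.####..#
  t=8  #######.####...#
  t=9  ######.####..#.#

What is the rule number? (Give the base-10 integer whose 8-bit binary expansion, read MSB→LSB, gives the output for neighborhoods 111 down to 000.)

  ###|#  b7=1 t=0,i=13
  ##.|.  b6=0 t=0,i=3
  #.#|#  b5=1 t=0,i=1
  #..|.  b4=0 t=0,i=4
  .##|#  b3=1 t=0,i=2
  .#.|#  b2=1 t=0,i=0
  ..#|.  b1=0 t=0,i=7
  ...|#  b0=1 t=0,i=5
  bits 10101101 = 173

173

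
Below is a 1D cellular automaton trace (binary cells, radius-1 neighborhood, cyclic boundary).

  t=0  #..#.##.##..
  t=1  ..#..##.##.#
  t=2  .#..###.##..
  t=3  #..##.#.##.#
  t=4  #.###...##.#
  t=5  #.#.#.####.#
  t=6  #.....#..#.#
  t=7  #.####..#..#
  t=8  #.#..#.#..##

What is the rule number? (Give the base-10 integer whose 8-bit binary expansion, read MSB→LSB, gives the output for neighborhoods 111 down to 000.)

75

  ###|.  b7=0 t=2,i=5
  ##.|#  b6=1 t=0,i=6
  #.#|.  b5=0 t=0,i=4
  #..|.  b4=0 t=0,i=1
  .##|#  b3=1 t=0,i=5
  .#.|.  b2=0 t=0,i=0
  ..#|#  b1=1 t=0,i=2
  ...|#  b0=1 t=2,i=11
  bits 01001011 = 75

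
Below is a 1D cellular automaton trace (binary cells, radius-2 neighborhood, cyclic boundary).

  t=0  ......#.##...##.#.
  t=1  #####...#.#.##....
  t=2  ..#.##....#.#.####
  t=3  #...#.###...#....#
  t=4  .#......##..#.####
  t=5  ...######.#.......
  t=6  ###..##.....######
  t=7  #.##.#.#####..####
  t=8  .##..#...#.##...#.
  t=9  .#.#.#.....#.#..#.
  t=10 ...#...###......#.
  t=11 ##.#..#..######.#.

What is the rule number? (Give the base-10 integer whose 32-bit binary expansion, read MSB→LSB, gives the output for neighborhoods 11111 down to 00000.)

  [31] ##### => #  t=1,i=2
  [30] ####. => .  t=1,i=3
  [29] ###.# => .  t=4,i=17
  [28] ###.. => #  t=1,i=4
  [27] ##.## => #  t=7,i=1
  [26] ##.#. => .  t=0,i=15
  [25] ##..# => #  t=2,i=0
  [24] ##... => #  t=0,i=10
  [23] #.### => .  t=2,i=14
  [22] #.##. => #  t=0,i=8
  [21] #.#.# => #  t=1,i=10
  [20] #.#.. => .  t=0,i=16
  [19] #..## => .  t=6,i=4
  [18] #..#. => .  t=2,i=1
  [17] #...# => .  t=0,i=11
  [16] #.... => #  t=0,i=0
  [15] .#### => .  t=1,i=1
  [14] .###. => .  t=3,i=7
  [13] .##.# => .  t=0,i=14
  [12] .##.. => .  t=0,i=9
  [11] .#.## => .  t=0,i=7
  [10] .#.#. => .  t=1,i=9
  [9] .#..# => .  t=8,i=17
  [8] .#... => .  t=0,i=17
  [7] ..### => .  t=1,i=0
  [6] ..##. => #  t=0,i=13
  [5] ..#.# => .  t=0,i=6
  [4] ..#.. => #  t=3,i=12
  [3] ...## => #  t=0,i=12
  [2] ...#. => .  t=0,i=5
  [1] ....# => #  t=0,i=4
  [0] ..... => #  t=0,i=1
  bits 10011011011000010000000001011011 = 2606825563

2606825563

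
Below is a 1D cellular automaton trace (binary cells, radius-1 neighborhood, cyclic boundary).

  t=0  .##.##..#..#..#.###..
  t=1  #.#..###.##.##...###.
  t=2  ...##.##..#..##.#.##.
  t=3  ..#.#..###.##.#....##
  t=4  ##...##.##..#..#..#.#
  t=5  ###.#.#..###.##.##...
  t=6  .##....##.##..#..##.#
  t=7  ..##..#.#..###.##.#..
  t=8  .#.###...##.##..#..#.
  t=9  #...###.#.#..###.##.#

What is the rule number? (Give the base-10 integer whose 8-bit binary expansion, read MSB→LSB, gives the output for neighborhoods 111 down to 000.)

  ### -> #   bit 7 = 1  t=0,i=17
  ##. -> #   bit 6 = 1  t=0,i=2
  #.# -> .   bit 5 = 0  t=0,i=3
  #.. -> #   bit 4 = 1  t=0,i=6
  .## -> .   bit 3 = 0  t=0,i=1
  .#. -> .   bit 2 = 0  t=0,i=8
  ..# -> #   bit 1 = 1  t=0,i=0
  ... -> .   bit 0 = 0  t=0,i=20
  bits 11010010 = 210

210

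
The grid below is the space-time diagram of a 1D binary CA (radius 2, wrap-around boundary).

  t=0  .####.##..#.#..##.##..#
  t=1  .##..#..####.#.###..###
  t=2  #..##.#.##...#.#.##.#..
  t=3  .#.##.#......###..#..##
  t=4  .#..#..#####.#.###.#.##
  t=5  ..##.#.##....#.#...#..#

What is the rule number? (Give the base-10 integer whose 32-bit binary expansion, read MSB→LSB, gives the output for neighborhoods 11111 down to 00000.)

447064035

  #####|.  b31=0 t=4,i=9
  ####.|.  b30=0 t=0,i=3
  ###.#|.  b29=0 t=0,i=4
  ###..|#  b28=1 t=1,i=17
  ##.##|#  b27=1 t=0,i=5
  ##.#.|.  b26=0 t=1,i=12
  ##..#|#  b25=1 t=0,i=8
  ##...|.  b24=0 t=2,i=10
  #.###|#  b23=1 t=0,i=1
  #.##.|.  b22=0 t=0,i=6
  #.#.#|#  b21=1 t=1,i=13
  #.#..|.  b20=0 t=0,i=12
  #..##|.  b19=0 t=0,i=14
  #..#.|#  b18=1 t=0,i=9
  #...#|.  b17=0 t=2,i=11
  #....|#  b16=1 t=3,i=8
  .####|#  b15=1 t=0,i=2
  .###.|.  b14=0 t=1,i=16
  .##.#|#  b13=1 t=0,i=16
  .##..|.  b12=0 t=0,i=7
  .#.##|.  b11=0 t=0,i=0
  .#.#.|#  b10=1 t=0,i=11
  .#..#|#  b9=1 t=0,i=13
  .#...|#  b8=1 t=3,i=7
  ..###|#  b7=1 t=1,i=8
  ..##.|#  b6=1 t=0,i=15
  ..#.#|#  b5=1 t=0,i=10
  ..#..|.  b4=0 t=1,i=5
  ...##|.  b3=0 t=3,i=12
  ...#.|.  b2=0 t=2,i=12
  ....#|#  b1=1 t=3,i=11
  .....|#  b0=1 t=3,i=9
  bits 00011010101001011010011111100011 = 447064035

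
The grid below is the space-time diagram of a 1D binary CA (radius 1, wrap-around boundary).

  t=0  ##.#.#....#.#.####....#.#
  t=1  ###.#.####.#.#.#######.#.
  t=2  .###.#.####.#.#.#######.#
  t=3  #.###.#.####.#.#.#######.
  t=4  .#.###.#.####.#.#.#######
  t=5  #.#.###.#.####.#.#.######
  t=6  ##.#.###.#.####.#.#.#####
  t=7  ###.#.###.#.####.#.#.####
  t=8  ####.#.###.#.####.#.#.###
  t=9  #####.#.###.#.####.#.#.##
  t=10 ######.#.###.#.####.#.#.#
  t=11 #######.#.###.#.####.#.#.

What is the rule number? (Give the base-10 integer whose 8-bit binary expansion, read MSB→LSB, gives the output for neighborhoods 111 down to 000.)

243

  [7] ### => #  t=0,i=0
  [6] ##. => #  t=0,i=1
  [5] #.# => #  t=0,i=2
  [4] #.. => #  t=0,i=6
  [3] .## => .  t=0,i=14
  [2] .#. => .  t=0,i=3
  [1] ..# => #  t=0,i=9
  [0] ... => #  t=0,i=7
  bits 11110011 = 243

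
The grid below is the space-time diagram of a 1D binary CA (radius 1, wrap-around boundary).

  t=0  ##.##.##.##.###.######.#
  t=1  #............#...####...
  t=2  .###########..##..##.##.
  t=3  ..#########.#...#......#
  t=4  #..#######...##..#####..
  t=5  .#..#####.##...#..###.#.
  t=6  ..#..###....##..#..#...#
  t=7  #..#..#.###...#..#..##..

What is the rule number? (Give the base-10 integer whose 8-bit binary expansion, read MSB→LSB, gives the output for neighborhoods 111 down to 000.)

145

  ###|#  b7=1 t=0,i=0
  ##.|.  b6=0 t=0,i=1
  #.#|.  b5=0 t=0,i=2
  #..|#  b4=1 t=1,i=1
  .##|.  b3=0 t=0,i=3
  .#.|.  b2=0 t=1,i=0
  ..#|.  b1=0 t=1,i=12
  ...|#  b0=1 t=1,i=2
  bits 10010001 = 145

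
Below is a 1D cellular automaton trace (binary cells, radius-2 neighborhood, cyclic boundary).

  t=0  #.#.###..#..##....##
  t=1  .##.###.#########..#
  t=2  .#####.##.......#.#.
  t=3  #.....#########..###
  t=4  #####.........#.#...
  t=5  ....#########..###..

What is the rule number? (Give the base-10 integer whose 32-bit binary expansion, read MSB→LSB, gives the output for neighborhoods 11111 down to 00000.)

  ##### -> .   bit 31 = 0  t=1,i=10
  ####. -> .   bit 30 = 0  t=1,i=15
  ###.# -> .   bit 29 = 0  t=0,i=0
  ###.. -> #   bit 28 = 1  t=0,i=6
  ##.## -> #   bit 27 = 1  t=1,i=3
  ##.#. -> #   bit 26 = 1  t=0,i=1
  ##..# -> .   bit 25 = 0  t=0,i=7
  ##... -> #   bit 24 = 1  t=0,i=14
  #.### -> #   bit 23 = 1  t=0,i=4
  #.##. -> #   bit 22 = 1  t=1,i=1
  #.#.# -> #   bit 21 = 1  t=0,i=2
  #.#.. -> #   bit 20 = 1  t=2,i=18
  #..## -> #   bit 19 = 1  t=0,i=11
  #..#. -> #   bit 18 = 1  t=0,i=8
  #...# -> .   bit 17 = 0  t=4,i=18
  #.... -> #   bit 16 = 1  t=0,i=15
  .#### -> .   bit 15 = 0  t=1,i=9
  .###. -> #   bit 14 = 1  t=0,i=5
  .##.# -> #   bit 13 = 1  t=1,i=2
  .##.. -> #   bit 12 = 1  t=0,i=13
  .#.## -> .   bit 11 = 0  t=0,i=3
  .#.#. -> #   bit 10 = 1  t=2,i=17
  .#..# -> #   bit 9 = 1  t=0,i=10
  .#... -> #   bit 8 = 1  t=4,i=17
  ..### -> .   bit 7 = 0  t=0,i=18
  ..##. -> #   bit 6 = 1  t=0,i=12
  ..#.# -> .   bit 5 = 0  t=1,i=19
  ..#.. -> #   bit 4 = 1  t=0,i=9
  ...## -> .   bit 3 = 0  t=0,i=17
  ...#. -> .   bit 2 = 0  t=2,i=15
  ....# -> #   bit 1 = 1  t=0,i=16
  ..... -> #   bit 0 = 1  t=2,i=11
  bits 00011101111111010111011101010011 = 503150419

503150419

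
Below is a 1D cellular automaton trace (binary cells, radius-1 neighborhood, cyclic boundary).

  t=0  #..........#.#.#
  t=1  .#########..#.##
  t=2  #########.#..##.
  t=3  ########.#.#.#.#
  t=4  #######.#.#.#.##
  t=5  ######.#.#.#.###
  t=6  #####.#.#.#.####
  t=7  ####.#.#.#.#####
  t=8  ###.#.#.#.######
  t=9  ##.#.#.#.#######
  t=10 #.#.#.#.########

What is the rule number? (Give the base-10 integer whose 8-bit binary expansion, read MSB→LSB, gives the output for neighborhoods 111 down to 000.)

185

  nb ###: next=#  (t=1,i=2, bit7=1)
  nb ##.: next=.  (t=0,i=0, bit6=0)
  nb #.#: next=#  (t=0,i=12, bit5=1)
  nb #..: next=#  (t=0,i=1, bit4=1)
  nb .##: next=#  (t=0,i=15, bit3=1)
  nb .#.: next=.  (t=0,i=11, bit2=0)
  nb ..#: next=.  (t=0,i=10, bit1=0)
  nb ...: next=#  (t=0,i=2, bit0=1)
  bits 10111001 = 185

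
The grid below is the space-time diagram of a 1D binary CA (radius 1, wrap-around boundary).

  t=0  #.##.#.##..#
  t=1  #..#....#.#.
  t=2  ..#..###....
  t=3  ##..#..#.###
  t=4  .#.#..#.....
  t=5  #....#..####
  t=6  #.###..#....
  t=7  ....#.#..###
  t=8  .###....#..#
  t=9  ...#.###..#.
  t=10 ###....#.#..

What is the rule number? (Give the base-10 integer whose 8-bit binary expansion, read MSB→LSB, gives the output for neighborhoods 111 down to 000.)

  [7] ### => .  t=2,i=6
  [6] ##. => #  t=0,i=0
  [5] #.# => .  t=0,i=1
  [4] #.. => .  t=0,i=9
  [3] .## => .  t=0,i=2
  [2] .#. => .  t=0,i=5
  [1] ..# => #  t=0,i=10
  [0] ... => #  t=1,i=5
  bits 01000011 = 67

67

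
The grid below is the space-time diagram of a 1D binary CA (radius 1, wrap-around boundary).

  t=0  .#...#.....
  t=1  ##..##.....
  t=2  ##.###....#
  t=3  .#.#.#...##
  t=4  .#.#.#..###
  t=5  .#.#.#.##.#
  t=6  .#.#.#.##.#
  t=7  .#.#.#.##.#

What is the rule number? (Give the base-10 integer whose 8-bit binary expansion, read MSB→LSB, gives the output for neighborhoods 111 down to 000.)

78

  [7] ### => .  t=2,i=0
  [6] ##. => #  t=1,i=1
  [5] #.# => .  t=2,i=2
  [4] #.. => .  t=0,i=2
  [3] .## => #  t=1,i=0
  [2] .#. => #  t=0,i=1
  [1] ..# => #  t=0,i=0
  [0] ... => .  t=0,i=3
  bits 01001110 = 78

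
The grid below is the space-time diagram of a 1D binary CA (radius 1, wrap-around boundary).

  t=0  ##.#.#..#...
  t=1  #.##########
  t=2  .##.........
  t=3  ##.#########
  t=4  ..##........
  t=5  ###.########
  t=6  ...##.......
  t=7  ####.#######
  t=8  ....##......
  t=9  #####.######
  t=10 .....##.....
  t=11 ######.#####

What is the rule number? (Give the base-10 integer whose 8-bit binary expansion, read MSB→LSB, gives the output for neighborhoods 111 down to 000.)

  nb ###: next=.  (t=1,i=3, bit7=0)
  nb ##.: next=.  (t=0,i=1, bit6=0)
  nb #.#: next=#  (t=0,i=2, bit5=1)
  nb #..: next=#  (t=0,i=6, bit4=1)
  nb .##: next=#  (t=0,i=0, bit3=1)
  nb .#.: next=#  (t=0,i=3, bit2=1)
  nb ..#: next=#  (t=0,i=7, bit1=1)
  nb ...: next=#  (t=0,i=10, bit0=1)
  bits 00111111 = 63

63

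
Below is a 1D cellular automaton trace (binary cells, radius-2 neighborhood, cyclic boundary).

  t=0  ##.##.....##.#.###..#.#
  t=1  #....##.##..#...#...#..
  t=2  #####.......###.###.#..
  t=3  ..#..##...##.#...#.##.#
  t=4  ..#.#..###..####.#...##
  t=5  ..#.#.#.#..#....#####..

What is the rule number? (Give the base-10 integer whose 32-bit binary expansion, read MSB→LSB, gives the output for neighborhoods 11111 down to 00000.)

  ##### -> #   bit 31 = 1  t=2,i=2
  ####. -> .   bit 30 = 0  t=2,i=3
  ###.# -> .   bit 29 = 0  t=0,i=1
  ###.. -> .   bit 28 = 0  t=0,i=17
  ##.## -> .   bit 27 = 0  t=0,i=2
  ##.#. -> #   bit 26 = 1  t=0,i=12
  ##..# -> .   bit 25 = 0  t=0,i=18
  ##... -> #   bit 24 = 1  t=0,i=5
  #.### -> .   bit 23 = 0  t=0,i=15
  #.##. -> .   bit 22 = 0  t=0,i=3
  #.#.# -> .   bit 21 = 0  t=0,i=13
  #.#.. -> #   bit 20 = 1  t=2,i=20
  #..## -> #   bit 19 = 1  t=2,i=22
  #..#. -> .   bit 18 = 0  t=0,i=19
  #...# -> #   bit 17 = 1  t=1,i=14
  #.... -> #   bit 16 = 1  t=0,i=6
  .#### -> .   bit 15 = 0  t=2,i=1
  .###. -> #   bit 14 = 1  t=0,i=0
  .##.# -> .   bit 13 = 0  t=0,i=11
  .##.. -> .   bit 12 = 0  t=0,i=4
  .#.## -> .   bit 11 = 0  t=0,i=14
  .#.#. -> .   bit 10 = 0  t=4,i=3
  .#..# -> .   bit 9 = 0  t=1,i=21
  .#... -> #   bit 8 = 1  t=1,i=1
  ..### -> .   bit 7 = 0  t=2,i=0
  ..##. -> .   bit 6 = 0  t=0,i=10
  ..#.# -> #   bit 5 = 1  t=0,i=20
  ..#.. -> #   bit 4 = 1  t=1,i=0
  ...## -> #   bit 3 = 1  t=0,i=9
  ...#. -> .   bit 2 = 0  t=1,i=15
  ....# -> #   bit 1 = 1  t=0,i=8
  ..... -> .   bit 0 = 0  t=0,i=7
  bits 10000101000110110100000100111010 = 2233155898

2233155898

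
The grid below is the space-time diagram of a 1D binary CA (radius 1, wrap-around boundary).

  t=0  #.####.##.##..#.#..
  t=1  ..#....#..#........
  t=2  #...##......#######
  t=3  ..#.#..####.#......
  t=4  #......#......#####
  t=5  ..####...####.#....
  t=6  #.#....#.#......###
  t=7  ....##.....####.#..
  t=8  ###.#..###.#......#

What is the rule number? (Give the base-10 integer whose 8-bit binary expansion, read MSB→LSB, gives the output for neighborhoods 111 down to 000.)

9

  ###|.  b7=0 t=0,i=3
  ##.|.  b6=0 t=0,i=5
  #.#|.  b5=0 t=0,i=1
  #..|.  b4=0 t=0,i=12
  .##|#  b3=1 t=0,i=2
  .#.|.  b2=0 t=0,i=0
  ..#|.  b1=0 t=0,i=13
  ...|#  b0=1 t=1,i=0
  bits 00001001 = 9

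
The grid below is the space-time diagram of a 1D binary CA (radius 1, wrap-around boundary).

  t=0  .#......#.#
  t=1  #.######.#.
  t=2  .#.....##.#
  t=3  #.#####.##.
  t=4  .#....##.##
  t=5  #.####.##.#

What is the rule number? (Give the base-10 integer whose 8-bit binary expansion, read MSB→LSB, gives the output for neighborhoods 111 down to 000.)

  nb ###: next=.  (t=1,i=3, bit7=0)
  nb ##.: next=#  (t=1,i=7, bit6=1)
  nb #.#: next=#  (t=0,i=0, bit5=1)
  nb #..: next=#  (t=0,i=2, bit4=1)
  nb .##: next=.  (t=1,i=2, bit3=0)
  nb .#.: next=.  (t=0,i=1, bit2=0)
  nb ..#: next=#  (t=0,i=7, bit1=1)
  nb ...: next=#  (t=0,i=3, bit0=1)
  bits 01110011 = 115

115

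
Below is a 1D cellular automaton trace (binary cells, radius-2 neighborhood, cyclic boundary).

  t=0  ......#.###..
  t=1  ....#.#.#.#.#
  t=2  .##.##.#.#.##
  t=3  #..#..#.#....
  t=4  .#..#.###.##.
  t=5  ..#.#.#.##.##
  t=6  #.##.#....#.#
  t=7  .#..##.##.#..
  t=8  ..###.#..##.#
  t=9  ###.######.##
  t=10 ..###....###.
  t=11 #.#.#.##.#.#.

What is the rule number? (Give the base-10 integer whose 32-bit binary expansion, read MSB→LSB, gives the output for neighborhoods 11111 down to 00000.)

  [31] ##### => .  t=9,i=0
  [30] ####. => .  t=9,i=1
  [29] ###.# => #  t=4,i=8
  [28] ###.. => #  t=0,i=10
  [27] ##.## => #  t=2,i=0
  [26] ##.#. => #  t=2,i=6
  [25] ##..# => #  t=4,i=12
  [24] ##... => .  t=0,i=11
  [23] #.### => #  t=0,i=8
  [22] #.##. => .  t=2,i=1
  [21] #.#.# => .  t=1,i=6
  [20] #.#.. => #  t=1,i=12
  [19] #..## => #  t=7,i=3
  [18] #..#. => .  t=3,i=2
  [17] #...# => #  t=7,i=12
  [16] #.... => #  t=0,i=12
  [15] .#### => .  t=9,i=5
  [14] .###. => .  t=0,i=9
  [13] .##.# => .  t=2,i=2
  [12] .##.. => #  t=4,i=11
  [11] .#.## => .  t=0,i=7
  [10] .#.#. => #  t=1,i=5
  [9] .#..# => #  t=3,i=1
  [8] .#... => .  t=1,i=0
  [7] ..### => #  t=8,i=2
  [6] ..##. => #  t=7,i=4
  [5] ..#.# => #  t=0,i=6
  [4] ..#.. => .  t=3,i=0
  [3] ...## => .  t=10,i=1
  [2] ...#. => .  t=0,i=5
  [1] ....# => #  t=0,i=4
  [0] ..... => .  t=0,i=0
  bits 00111110100110110001011011100010 = 1050351330

1050351330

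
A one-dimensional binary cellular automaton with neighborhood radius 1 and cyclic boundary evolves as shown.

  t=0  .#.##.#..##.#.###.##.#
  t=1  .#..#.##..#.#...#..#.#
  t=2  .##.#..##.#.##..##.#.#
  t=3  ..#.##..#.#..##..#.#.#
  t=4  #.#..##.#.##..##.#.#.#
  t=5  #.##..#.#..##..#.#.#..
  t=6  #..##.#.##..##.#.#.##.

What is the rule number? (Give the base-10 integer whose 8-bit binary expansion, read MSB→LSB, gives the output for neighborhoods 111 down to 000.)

  ###|.  b7=0 t=0,i=15
  ##.|#  b6=1 t=0,i=4
  #.#|.  b5=0 t=0,i=0
  #..|#  b4=1 t=0,i=7
  .##|.  b3=0 t=0,i=3
  .#.|#  b2=1 t=0,i=1
  ..#|.  b1=0 t=0,i=8
  ...|.  b0=0 t=1,i=14
  bits 01010100 = 84

84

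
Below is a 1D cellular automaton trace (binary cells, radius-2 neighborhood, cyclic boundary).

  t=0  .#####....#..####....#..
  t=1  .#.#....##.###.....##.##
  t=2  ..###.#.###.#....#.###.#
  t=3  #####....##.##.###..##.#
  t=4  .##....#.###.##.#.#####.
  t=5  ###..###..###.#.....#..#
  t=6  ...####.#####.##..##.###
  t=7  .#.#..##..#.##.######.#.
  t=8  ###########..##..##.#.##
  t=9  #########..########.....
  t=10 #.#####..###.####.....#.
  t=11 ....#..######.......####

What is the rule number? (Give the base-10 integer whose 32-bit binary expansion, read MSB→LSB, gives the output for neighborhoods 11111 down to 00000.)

  nb #####: next=#  (t=0,i=3, bit31=1)
  nb ####.: next=.  (t=0,i=4, bit30=0)
  nb ###.#: next=#  (t=2,i=4, bit29=1)
  nb ###..: next=.  (t=0,i=5, bit28=0)
  nb ##.##: next=#  (t=1,i=10, bit27=1)
  nb ##.#.: next=.  (t=1,i=0, bit26=0)
  nb ##..#: next=#  (t=3,i=18, bit25=1)
  nb ##...: next=.  (t=0,i=6, bit24=0)
  nb #.###: next=.  (t=1,i=11, bit23=0)
  nb #.##.: next=.  (t=1,i=22, bit22=0)
  nb #.#.#: next=.  (t=1,i=1, bit21=0)
  nb #.#..: next=#  (t=1,i=3, bit20=1)
  nb #..##: next=#  (t=0,i=12, bit19=1)
  nb #..#.: next=#  (t=7,i=0, bit18=1)
  nb #...#: next=#  (t=0,i=23, bit17=1)
  nb #....: next=.  (t=0,i=7, bit16=0)
  nb .####: next=.  (t=0,i=2, bit15=0)
  nb .###.: next=#  (t=1,i=12, bit14=1)
  nb .##.#: next=#  (t=1,i=9, bit13=1)
  nb .##..: next=#  (t=4,i=2, bit12=1)
  nb .#.##: next=.  (t=2,i=7, bit11=0)
  nb .#.#.: next=#  (t=1,i=2, bit10=1)
  nb .#..#: next=#  (t=0,i=11, bit9=1)
  nb .#...: next=#  (t=0,i=22, bit8=1)
  nb ..###: next=#  (t=0,i=1, bit7=1)
  nb ..##.: next=#  (t=1,i=8, bit6=1)
  nb ..#.#: next=#  (t=2,i=17, bit5=1)
  nb ..#..: next=.  (t=0,i=10, bit4=0)
  nb ...##: next=.  (t=0,i=0, bit3=0)
  nb ...#.: next=#  (t=0,i=9, bit2=1)
  nb ....#: next=#  (t=0,i=8, bit1=1)
  nb .....: next=.  (t=1,i=16, bit0=0)
  bits 10101010000111100111011111100110 = 2854123494

2854123494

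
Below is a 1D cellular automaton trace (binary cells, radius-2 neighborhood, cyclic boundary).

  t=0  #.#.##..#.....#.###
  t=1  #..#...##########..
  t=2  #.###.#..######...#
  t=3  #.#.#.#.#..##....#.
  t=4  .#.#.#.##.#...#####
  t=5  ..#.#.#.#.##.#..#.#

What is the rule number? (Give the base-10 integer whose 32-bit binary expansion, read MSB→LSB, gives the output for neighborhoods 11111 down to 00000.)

  #####|#  b31=1 t=1,i=9
  ####.|.  b30=0 t=0,i=18
  ###.#|#  b29=1 t=0,i=0
  ###..|.  b28=0 t=1,i=16
  ##.##|.  b27=0 t=2,i=1
  ##.#.|.  b26=0 t=0,i=1
  ##..#|.  b25=0 t=0,i=6
  ##...|.  b24=0 t=2,i=15
  #.###|#  b23=1 t=0,i=16
  #.##.|.  b22=0 t=0,i=4
  #.#.#|.  b21=0 t=0,i=2
  #.#..|#  b20=1 t=2,i=6
  #..##|#  b19=1 t=2,i=8
  #..#.|#  b18=1 t=0,i=7
  #...#|.  b17=0 t=1,i=5
  #....|#  b16=1 t=0,i=10
  .####|.  b15=0 t=0,i=17
  .###.|.  b14=0 t=2,i=3
  .##.#|#  b13=1 t=2,i=0
  .##..|.  b12=0 t=0,i=5
  .#.##|#  b11=1 t=0,i=3
  .#.#.|#  b10=1 t=3,i=1
  .#..#|.  b9=0 t=1,i=1
  .#...|#  b8=1 t=0,i=9
  ..###|.  b7=0 t=1,i=7
  ..##.|.  b6=0 t=2,i=18
  ..#.#|#  b5=1 t=0,i=14
  ..#..|#  b4=1 t=0,i=8
  ...##|#  b3=1 t=1,i=6
  ...#.|#  b2=1 t=0,i=13
  ....#|#  b1=1 t=0,i=12
  .....|#  b0=1 t=0,i=11
  bits 10100000100111010010110100111111 = 2694655295

2694655295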